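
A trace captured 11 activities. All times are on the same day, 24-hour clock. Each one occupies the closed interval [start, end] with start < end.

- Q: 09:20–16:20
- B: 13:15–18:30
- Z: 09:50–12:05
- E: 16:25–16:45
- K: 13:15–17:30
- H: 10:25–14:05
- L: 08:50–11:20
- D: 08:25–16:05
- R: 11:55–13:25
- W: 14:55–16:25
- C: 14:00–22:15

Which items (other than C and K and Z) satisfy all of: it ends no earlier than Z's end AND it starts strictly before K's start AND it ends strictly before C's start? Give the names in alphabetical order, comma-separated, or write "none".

R

Conditions: its end is no earlier than Z's end (X.end >= 12:05) AND its start is strictly before K's start (X.start < 13:15) AND its end is strictly before C's start (X.end < 14:00).
B: end 18:30 >= 12:05? ✓; start 13:15 < 13:15? ✗; end 18:30 < 14:00? ✗ → no.
D: end 16:05 >= 12:05? ✓; start 08:25 < 13:15? ✓; end 16:05 < 14:00? ✗ → no.
E: end 16:45 >= 12:05? ✓; start 16:25 < 13:15? ✗; end 16:45 < 14:00? ✗ → no.
H: end 14:05 >= 12:05? ✓; start 10:25 < 13:15? ✓; end 14:05 < 14:00? ✗ → no.
L: end 11:20 >= 12:05? ✗; start 08:50 < 13:15? ✓; end 11:20 < 14:00? ✓ → no.
Q: end 16:20 >= 12:05? ✓; start 09:20 < 13:15? ✓; end 16:20 < 14:00? ✗ → no.
R: end 13:25 >= 12:05? ✓; start 11:55 < 13:15? ✓; end 13:25 < 14:00? ✓ → yes.
W: end 16:25 >= 12:05? ✓; start 14:55 < 13:15? ✗; end 16:25 < 14:00? ✗ → no.
Result: R.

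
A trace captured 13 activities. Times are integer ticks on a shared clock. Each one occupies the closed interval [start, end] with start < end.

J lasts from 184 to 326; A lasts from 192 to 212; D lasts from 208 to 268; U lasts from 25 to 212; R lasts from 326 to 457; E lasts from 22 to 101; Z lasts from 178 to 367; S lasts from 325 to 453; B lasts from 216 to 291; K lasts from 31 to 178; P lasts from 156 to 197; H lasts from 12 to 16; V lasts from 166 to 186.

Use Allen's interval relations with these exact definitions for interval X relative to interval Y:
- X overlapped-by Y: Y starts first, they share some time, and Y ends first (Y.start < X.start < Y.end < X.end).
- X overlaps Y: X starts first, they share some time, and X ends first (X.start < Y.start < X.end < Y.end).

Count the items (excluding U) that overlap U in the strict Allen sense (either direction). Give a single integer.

Target U = [25, 212].
A [192, 212] → finishes → no.
B [216, 291] → after → no.
D [208, 268] → overlapped-by → counts.
E [22, 101] → overlaps → counts.
H [12, 16] → before → no.
J [184, 326] → overlapped-by → counts.
K [31, 178] → during → no.
P [156, 197] → during → no.
R [326, 457] → after → no.
S [325, 453] → after → no.
V [166, 186] → during → no.
Z [178, 367] → overlapped-by → counts.
Total: 4.

4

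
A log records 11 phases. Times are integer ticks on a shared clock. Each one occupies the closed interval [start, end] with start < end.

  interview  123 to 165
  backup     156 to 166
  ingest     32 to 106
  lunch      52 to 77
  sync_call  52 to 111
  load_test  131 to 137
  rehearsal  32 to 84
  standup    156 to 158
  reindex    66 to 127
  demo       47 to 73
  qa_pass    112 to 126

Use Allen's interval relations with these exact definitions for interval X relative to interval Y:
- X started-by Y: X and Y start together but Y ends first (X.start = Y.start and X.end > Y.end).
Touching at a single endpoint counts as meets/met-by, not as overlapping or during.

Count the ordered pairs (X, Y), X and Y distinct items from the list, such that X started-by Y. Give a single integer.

Checking all 110 ordered pairs for relation 'started-by'; matching pairs in alphabetical order:
(backup, standup): backup started-by standup ✓
(ingest, rehearsal): ingest started-by rehearsal ✓
(sync_call, lunch): sync_call started-by lunch ✓
Count: 3.

3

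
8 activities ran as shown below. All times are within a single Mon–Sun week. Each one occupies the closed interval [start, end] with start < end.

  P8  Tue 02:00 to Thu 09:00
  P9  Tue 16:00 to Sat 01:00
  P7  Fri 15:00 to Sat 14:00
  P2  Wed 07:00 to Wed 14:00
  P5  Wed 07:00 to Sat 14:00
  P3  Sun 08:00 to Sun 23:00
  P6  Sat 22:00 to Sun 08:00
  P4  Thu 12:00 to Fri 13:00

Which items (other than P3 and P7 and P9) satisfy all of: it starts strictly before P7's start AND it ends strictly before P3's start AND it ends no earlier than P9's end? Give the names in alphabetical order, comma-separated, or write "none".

P5

Conditions: its start is strictly before P7's start (X.start < Fri 15:00) AND its end is strictly before P3's start (X.end < Sun 08:00) AND its end is no earlier than P9's end (X.end >= Sat 01:00).
P2: start Wed 07:00 < Fri 15:00? ✓; end Wed 14:00 < Sun 08:00? ✓; end Wed 14:00 >= Sat 01:00? ✗ → no.
P4: start Thu 12:00 < Fri 15:00? ✓; end Fri 13:00 < Sun 08:00? ✓; end Fri 13:00 >= Sat 01:00? ✗ → no.
P5: start Wed 07:00 < Fri 15:00? ✓; end Sat 14:00 < Sun 08:00? ✓; end Sat 14:00 >= Sat 01:00? ✓ → yes.
P6: start Sat 22:00 < Fri 15:00? ✗; end Sun 08:00 < Sun 08:00? ✗; end Sun 08:00 >= Sat 01:00? ✓ → no.
P8: start Tue 02:00 < Fri 15:00? ✓; end Thu 09:00 < Sun 08:00? ✓; end Thu 09:00 >= Sat 01:00? ✗ → no.
Result: P5.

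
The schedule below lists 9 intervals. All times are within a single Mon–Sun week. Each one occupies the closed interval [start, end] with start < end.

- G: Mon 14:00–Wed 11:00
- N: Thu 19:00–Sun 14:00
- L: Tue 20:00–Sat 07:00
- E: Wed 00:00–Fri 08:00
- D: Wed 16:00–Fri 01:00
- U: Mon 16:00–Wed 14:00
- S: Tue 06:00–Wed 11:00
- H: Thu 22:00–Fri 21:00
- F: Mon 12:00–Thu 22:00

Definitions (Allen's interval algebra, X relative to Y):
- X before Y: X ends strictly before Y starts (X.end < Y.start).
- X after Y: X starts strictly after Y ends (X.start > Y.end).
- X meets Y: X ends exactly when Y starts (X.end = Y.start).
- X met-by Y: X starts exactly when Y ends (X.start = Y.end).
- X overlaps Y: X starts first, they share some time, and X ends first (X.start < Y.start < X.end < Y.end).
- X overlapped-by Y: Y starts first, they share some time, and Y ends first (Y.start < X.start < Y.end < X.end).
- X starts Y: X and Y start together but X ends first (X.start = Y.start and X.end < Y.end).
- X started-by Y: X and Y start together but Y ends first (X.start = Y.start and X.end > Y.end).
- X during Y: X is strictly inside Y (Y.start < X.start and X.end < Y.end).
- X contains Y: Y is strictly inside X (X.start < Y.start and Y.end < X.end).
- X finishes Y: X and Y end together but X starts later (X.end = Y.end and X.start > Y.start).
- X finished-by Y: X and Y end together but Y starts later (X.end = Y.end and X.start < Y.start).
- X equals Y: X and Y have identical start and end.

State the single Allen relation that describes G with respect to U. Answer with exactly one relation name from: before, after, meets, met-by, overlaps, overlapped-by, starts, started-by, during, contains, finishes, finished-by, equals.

G = [Mon 14:00, Wed 11:00]; U = [Mon 16:00, Wed 14:00].
Compare endpoints: G.start < U.start, G.start < U.end, G.end > U.start, G.end < U.end.
That pattern is 'overlaps'.

overlaps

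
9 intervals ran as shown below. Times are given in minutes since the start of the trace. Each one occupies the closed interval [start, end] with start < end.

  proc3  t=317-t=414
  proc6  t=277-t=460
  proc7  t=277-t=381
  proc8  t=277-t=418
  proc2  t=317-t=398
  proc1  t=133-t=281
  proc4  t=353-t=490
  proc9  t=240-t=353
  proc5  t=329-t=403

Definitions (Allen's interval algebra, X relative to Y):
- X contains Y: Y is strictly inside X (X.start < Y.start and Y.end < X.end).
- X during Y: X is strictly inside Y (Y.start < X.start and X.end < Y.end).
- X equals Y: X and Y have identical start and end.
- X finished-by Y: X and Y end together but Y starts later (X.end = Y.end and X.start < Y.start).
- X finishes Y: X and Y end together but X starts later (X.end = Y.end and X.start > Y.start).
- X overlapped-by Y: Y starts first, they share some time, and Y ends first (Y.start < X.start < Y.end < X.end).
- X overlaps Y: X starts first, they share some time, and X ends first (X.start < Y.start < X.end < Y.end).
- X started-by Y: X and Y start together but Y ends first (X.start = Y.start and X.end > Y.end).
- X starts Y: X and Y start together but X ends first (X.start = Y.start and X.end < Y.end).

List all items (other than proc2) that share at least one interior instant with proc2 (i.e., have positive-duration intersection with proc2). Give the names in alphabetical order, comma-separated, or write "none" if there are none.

Target proc2 = [t=317, t=398].
proc1 [t=133, t=281] → before → no.
proc3 [t=317, t=414] → started-by → yes.
proc4 [t=353, t=490] → overlapped-by → yes.
proc5 [t=329, t=403] → overlapped-by → yes.
proc6 [t=277, t=460] → contains → yes.
proc7 [t=277, t=381] → overlaps → yes.
proc8 [t=277, t=418] → contains → yes.
proc9 [t=240, t=353] → overlaps → yes.
Result: proc3, proc4, proc5, proc6, proc7, proc8, proc9.

proc3, proc4, proc5, proc6, proc7, proc8, proc9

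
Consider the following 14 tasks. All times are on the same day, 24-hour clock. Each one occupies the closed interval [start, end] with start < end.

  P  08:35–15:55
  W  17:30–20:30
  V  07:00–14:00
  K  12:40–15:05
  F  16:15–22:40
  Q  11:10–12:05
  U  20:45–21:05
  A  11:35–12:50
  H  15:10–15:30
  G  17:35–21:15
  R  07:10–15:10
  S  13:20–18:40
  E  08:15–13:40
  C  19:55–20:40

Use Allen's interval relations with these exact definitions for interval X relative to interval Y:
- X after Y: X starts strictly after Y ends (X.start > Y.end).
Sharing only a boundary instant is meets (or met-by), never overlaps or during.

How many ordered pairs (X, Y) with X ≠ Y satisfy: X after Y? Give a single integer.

52

Checking all 182 ordered pairs for relation 'after'; matching pairs in alphabetical order:
(C, A): C after A ✓
(C, E): C after E ✓
(C, H): C after H ✓
(C, K): C after K ✓
(C, P): C after P ✓
(C, Q): C after Q ✓
(C, R): C after R ✓
(C, S): C after S ✓
(C, V): C after V ✓
(F, A): F after A ✓
(F, E): F after E ✓
(F, H): F after H ✓
(F, K): F after K ✓
(F, P): F after P ✓
(F, Q): F after Q ✓
(F, R): F after R ✓
(F, V): F after V ✓
(G, A): G after A ✓
(G, E): G after E ✓
(G, H): G after H ✓
(G, K): G after K ✓
(G, P): G after P ✓
(G, Q): G after Q ✓
(G, R): G after R ✓
... plus 28 further pairs not listed.
Count: 52.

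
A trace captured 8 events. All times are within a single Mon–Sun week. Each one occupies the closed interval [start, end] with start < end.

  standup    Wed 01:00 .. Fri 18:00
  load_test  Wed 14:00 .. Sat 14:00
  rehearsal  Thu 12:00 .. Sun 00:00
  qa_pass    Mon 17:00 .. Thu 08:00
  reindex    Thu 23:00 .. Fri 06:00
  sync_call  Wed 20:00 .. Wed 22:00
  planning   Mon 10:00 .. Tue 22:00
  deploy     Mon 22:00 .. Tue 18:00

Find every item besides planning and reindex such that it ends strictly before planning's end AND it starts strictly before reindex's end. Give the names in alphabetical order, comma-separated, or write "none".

Conditions: its end is strictly before planning's end (X.end < Tue 22:00) AND its start is strictly before reindex's end (X.start < Fri 06:00).
deploy: end Tue 18:00 < Tue 22:00? ✓; start Mon 22:00 < Fri 06:00? ✓ → yes.
load_test: end Sat 14:00 < Tue 22:00? ✗; start Wed 14:00 < Fri 06:00? ✓ → no.
qa_pass: end Thu 08:00 < Tue 22:00? ✗; start Mon 17:00 < Fri 06:00? ✓ → no.
rehearsal: end Sun 00:00 < Tue 22:00? ✗; start Thu 12:00 < Fri 06:00? ✓ → no.
standup: end Fri 18:00 < Tue 22:00? ✗; start Wed 01:00 < Fri 06:00? ✓ → no.
sync_call: end Wed 22:00 < Tue 22:00? ✗; start Wed 20:00 < Fri 06:00? ✓ → no.
Result: deploy.

deploy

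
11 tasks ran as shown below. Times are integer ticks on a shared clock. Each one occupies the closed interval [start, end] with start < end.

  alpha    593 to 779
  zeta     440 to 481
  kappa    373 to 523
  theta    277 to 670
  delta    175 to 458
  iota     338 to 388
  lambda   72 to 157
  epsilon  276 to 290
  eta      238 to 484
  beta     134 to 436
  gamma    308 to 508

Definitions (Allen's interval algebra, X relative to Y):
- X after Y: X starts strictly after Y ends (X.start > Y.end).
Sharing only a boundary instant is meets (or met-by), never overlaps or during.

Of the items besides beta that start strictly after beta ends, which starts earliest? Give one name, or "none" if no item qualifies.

zeta

Target beta = [134, 436].
alpha [593, 779] → after → candidate.
delta [175, 458] → overlapped-by → excluded.
epsilon [276, 290] → during → excluded.
eta [238, 484] → overlapped-by → excluded.
gamma [308, 508] → overlapped-by → excluded.
iota [338, 388] → during → excluded.
kappa [373, 523] → overlapped-by → excluded.
lambda [72, 157] → overlaps → excluded.
theta [277, 670] → overlapped-by → excluded.
zeta [440, 481] → after → candidate.
Among candidates, earliest start is 440 → zeta.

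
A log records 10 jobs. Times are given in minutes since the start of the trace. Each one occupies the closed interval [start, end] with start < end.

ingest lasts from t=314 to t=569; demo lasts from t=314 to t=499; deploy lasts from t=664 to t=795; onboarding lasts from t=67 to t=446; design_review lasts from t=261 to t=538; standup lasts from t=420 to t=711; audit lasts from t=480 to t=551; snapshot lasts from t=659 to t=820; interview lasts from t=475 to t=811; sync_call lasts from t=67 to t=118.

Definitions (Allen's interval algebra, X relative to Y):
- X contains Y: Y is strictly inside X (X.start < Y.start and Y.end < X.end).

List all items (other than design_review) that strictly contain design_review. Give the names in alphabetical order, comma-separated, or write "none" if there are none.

none

Target design_review = [t=261, t=538].
audit [t=480, t=551] → overlapped-by → no.
demo [t=314, t=499] → during → no.
deploy [t=664, t=795] → after → no.
ingest [t=314, t=569] → overlapped-by → no.
interview [t=475, t=811] → overlapped-by → no.
onboarding [t=67, t=446] → overlaps → no.
snapshot [t=659, t=820] → after → no.
standup [t=420, t=711] → overlapped-by → no.
sync_call [t=67, t=118] → before → no.
Result: none.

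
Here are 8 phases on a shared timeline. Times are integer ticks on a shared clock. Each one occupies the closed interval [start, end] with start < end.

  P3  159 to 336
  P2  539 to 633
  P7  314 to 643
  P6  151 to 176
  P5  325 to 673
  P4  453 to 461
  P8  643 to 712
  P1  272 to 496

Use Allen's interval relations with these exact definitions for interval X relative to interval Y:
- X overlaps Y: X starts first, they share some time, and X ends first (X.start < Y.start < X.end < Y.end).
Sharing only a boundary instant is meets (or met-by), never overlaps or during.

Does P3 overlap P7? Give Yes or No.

P3 = [159, 336], P7 = [314, 643].
Actual relation of P3 to P7: overlaps.
Asked whether 'overlaps' holds → Yes.

Yes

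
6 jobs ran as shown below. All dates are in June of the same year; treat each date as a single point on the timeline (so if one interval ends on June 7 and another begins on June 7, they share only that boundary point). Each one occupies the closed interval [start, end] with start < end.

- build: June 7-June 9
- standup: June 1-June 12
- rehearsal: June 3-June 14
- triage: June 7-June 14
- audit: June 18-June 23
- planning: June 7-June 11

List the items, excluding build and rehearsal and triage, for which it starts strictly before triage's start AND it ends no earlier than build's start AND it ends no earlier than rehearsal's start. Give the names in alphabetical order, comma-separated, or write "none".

standup

Conditions: its start is strictly before triage's start (X.start < June 7) AND its end is no earlier than build's start (X.end >= June 7) AND its end is no earlier than rehearsal's start (X.end >= June 3).
audit: start June 18 < June 7? ✗; end June 23 >= June 7? ✓; end June 23 >= June 3? ✓ → no.
planning: start June 7 < June 7? ✗; end June 11 >= June 7? ✓; end June 11 >= June 3? ✓ → no.
standup: start June 1 < June 7? ✓; end June 12 >= June 7? ✓; end June 12 >= June 3? ✓ → yes.
Result: standup.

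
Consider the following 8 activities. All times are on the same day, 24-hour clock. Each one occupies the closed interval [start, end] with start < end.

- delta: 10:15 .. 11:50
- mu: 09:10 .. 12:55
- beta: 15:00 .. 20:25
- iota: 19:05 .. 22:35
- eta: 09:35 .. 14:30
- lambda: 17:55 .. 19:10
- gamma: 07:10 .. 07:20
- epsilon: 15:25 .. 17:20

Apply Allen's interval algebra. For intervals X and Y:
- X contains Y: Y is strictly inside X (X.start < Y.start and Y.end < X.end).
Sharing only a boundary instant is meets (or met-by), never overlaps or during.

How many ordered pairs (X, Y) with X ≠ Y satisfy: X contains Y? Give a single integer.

Checking all 56 ordered pairs for relation 'contains'; matching pairs in alphabetical order:
(beta, epsilon): beta contains epsilon ✓
(beta, lambda): beta contains lambda ✓
(eta, delta): eta contains delta ✓
(mu, delta): mu contains delta ✓
Count: 4.

4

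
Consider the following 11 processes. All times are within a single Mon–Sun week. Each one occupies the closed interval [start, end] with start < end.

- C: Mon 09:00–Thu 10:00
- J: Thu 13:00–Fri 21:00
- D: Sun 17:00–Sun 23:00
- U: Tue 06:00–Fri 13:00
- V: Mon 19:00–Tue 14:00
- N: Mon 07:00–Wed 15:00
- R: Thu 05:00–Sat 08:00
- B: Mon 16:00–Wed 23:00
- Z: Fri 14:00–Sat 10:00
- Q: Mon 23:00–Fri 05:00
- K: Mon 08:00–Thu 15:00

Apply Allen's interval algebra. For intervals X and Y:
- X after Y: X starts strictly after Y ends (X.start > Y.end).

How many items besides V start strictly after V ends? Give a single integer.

4

Target V = [Mon 19:00, Tue 14:00].
B [Mon 16:00, Wed 23:00] → contains → no.
C [Mon 09:00, Thu 10:00] → contains → no.
D [Sun 17:00, Sun 23:00] → after → counts.
J [Thu 13:00, Fri 21:00] → after → counts.
K [Mon 08:00, Thu 15:00] → contains → no.
N [Mon 07:00, Wed 15:00] → contains → no.
Q [Mon 23:00, Fri 05:00] → overlapped-by → no.
R [Thu 05:00, Sat 08:00] → after → counts.
U [Tue 06:00, Fri 13:00] → overlapped-by → no.
Z [Fri 14:00, Sat 10:00] → after → counts.
Total: 4.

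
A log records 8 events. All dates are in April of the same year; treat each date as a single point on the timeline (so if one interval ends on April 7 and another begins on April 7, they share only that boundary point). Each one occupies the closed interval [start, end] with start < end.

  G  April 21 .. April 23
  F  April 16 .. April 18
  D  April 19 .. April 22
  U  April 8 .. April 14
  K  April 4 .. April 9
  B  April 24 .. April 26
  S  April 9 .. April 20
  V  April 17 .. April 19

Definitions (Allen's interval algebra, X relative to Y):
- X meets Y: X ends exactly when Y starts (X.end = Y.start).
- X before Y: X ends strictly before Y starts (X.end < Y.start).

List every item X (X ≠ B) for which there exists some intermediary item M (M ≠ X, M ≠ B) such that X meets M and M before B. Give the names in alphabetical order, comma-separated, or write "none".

Target B = [April 24, April 26].
Intermediaries M with M before B: D, F, G, K, S, U, V.
Via D — items with X meets D: V.
Via F — items with X meets F: none.
Via G — items with X meets G: none.
Via K — items with X meets K: none.
Via S — items with X meets S: K.
Via U — items with X meets U: none.
Via V — items with X meets V: none.
Union: K, V.

K, V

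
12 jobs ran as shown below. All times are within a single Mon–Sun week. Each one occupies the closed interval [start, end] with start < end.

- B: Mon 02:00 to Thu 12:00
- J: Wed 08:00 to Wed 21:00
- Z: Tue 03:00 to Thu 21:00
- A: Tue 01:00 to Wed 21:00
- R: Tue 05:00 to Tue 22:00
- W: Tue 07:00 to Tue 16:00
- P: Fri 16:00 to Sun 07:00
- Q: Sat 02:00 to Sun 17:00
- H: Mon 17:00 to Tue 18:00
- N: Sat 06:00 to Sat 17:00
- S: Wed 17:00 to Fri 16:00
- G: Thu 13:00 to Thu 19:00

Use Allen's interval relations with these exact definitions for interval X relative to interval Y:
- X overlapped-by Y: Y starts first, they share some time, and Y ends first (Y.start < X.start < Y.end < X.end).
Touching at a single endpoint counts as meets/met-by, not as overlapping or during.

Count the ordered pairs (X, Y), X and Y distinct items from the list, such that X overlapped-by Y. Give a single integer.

Checking all 132 ordered pairs for relation 'overlapped-by'; matching pairs in alphabetical order:
(A, H): A overlapped-by H ✓
(Q, P): Q overlapped-by P ✓
(R, H): R overlapped-by H ✓
(S, A): S overlapped-by A ✓
(S, B): S overlapped-by B ✓
(S, J): S overlapped-by J ✓
(S, Z): S overlapped-by Z ✓
(Z, A): Z overlapped-by A ✓
(Z, B): Z overlapped-by B ✓
(Z, H): Z overlapped-by H ✓
Count: 10.

10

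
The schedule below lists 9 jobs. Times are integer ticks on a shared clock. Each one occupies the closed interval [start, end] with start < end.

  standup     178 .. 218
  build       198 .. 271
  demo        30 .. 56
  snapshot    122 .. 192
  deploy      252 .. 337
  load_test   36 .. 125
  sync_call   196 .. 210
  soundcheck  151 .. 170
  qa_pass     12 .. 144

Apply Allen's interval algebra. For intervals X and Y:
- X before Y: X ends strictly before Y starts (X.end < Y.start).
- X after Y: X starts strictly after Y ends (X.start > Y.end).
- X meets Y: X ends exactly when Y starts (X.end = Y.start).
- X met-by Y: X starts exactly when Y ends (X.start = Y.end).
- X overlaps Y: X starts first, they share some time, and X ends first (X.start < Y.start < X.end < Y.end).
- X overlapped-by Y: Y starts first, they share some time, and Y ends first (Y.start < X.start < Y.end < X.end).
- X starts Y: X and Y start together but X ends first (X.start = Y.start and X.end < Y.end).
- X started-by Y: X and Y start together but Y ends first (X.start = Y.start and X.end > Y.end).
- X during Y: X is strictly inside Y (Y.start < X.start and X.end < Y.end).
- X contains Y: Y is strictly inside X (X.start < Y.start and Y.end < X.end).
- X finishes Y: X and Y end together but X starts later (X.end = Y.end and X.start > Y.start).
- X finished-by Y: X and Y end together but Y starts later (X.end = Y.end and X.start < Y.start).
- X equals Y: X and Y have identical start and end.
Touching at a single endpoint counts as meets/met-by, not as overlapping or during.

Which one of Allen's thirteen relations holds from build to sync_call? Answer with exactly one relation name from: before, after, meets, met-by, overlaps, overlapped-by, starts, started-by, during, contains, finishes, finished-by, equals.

build = [198, 271]; sync_call = [196, 210].
Compare endpoints: build.start > sync_call.start, build.start < sync_call.end, build.end > sync_call.start, build.end > sync_call.end.
That pattern is 'overlapped-by'.

overlapped-by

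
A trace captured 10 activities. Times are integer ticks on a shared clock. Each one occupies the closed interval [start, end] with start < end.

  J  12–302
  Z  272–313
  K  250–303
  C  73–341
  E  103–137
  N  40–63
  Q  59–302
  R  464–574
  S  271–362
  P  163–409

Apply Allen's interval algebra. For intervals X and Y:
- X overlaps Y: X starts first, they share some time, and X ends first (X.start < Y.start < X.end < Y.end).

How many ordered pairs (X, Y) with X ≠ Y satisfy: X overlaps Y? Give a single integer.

15

Checking all 90 ordered pairs for relation 'overlaps'; matching pairs in alphabetical order:
(C, P): C overlaps P ✓
(C, S): C overlaps S ✓
(J, C): J overlaps C ✓
(J, K): J overlaps K ✓
(J, P): J overlaps P ✓
(J, S): J overlaps S ✓
(J, Z): J overlaps Z ✓
(K, S): K overlaps S ✓
(K, Z): K overlaps Z ✓
(N, Q): N overlaps Q ✓
(Q, C): Q overlaps C ✓
(Q, K): Q overlaps K ✓
(Q, P): Q overlaps P ✓
(Q, S): Q overlaps S ✓
(Q, Z): Q overlaps Z ✓
Count: 15.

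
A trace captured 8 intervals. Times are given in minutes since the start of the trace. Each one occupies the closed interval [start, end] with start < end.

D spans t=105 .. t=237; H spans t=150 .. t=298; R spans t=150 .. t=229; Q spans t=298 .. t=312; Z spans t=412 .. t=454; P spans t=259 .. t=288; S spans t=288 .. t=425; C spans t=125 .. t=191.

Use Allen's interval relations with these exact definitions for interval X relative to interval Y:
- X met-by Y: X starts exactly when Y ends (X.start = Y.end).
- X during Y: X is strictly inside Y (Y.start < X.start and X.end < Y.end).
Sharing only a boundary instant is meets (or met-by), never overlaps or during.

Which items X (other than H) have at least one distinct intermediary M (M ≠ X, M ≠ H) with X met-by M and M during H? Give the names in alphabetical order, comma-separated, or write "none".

S

Target H = [t=150, t=298].
Intermediaries M with M during H: P.
Via P — items with X met-by P: S.
Union: S.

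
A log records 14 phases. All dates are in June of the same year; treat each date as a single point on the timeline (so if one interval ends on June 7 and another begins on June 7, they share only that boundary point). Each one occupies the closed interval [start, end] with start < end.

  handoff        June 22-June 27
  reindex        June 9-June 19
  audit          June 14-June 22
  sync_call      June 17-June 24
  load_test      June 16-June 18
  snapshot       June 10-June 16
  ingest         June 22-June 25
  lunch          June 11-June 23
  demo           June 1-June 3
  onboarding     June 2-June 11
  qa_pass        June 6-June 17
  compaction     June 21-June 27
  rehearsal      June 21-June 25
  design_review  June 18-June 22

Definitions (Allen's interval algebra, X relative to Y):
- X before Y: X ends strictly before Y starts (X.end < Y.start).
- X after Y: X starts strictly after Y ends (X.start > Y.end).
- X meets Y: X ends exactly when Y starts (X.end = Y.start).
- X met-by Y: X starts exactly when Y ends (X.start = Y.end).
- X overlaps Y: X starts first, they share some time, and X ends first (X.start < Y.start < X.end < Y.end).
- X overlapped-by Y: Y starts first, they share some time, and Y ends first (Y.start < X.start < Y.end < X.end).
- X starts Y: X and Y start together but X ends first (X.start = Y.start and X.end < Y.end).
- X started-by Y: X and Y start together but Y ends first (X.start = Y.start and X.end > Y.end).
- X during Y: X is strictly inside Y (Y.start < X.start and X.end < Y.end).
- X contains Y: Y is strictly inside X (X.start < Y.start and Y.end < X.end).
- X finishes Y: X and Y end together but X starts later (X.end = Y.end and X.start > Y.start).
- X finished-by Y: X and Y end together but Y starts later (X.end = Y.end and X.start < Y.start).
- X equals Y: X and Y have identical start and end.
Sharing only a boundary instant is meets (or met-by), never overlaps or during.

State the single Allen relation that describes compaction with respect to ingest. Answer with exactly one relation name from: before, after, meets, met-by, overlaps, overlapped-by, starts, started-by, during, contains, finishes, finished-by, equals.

contains

compaction = [June 21, June 27]; ingest = [June 22, June 25].
Compare endpoints: compaction.start < ingest.start, compaction.start < ingest.end, compaction.end > ingest.start, compaction.end > ingest.end.
That pattern is 'contains'.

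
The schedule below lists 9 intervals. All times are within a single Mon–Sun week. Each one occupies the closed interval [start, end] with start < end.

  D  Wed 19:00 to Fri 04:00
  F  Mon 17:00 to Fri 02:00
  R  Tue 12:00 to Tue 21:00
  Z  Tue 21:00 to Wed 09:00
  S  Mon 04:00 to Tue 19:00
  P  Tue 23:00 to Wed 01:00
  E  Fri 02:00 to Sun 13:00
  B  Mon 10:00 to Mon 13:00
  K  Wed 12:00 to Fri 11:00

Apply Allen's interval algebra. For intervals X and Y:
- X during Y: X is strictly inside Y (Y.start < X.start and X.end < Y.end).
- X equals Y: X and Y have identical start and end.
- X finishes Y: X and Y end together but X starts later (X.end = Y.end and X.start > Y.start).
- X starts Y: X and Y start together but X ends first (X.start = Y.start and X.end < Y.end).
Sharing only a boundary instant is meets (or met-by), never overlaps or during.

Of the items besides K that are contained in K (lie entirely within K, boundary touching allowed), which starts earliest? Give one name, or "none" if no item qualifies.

Target K = [Wed 12:00, Fri 11:00].
B [Mon 10:00, Mon 13:00] → before → excluded.
D [Wed 19:00, Fri 04:00] → during → candidate.
E [Fri 02:00, Sun 13:00] → overlapped-by → excluded.
F [Mon 17:00, Fri 02:00] → overlaps → excluded.
P [Tue 23:00, Wed 01:00] → before → excluded.
R [Tue 12:00, Tue 21:00] → before → excluded.
S [Mon 04:00, Tue 19:00] → before → excluded.
Z [Tue 21:00, Wed 09:00] → before → excluded.
Among candidates, earliest start is Wed 19:00 → D.

D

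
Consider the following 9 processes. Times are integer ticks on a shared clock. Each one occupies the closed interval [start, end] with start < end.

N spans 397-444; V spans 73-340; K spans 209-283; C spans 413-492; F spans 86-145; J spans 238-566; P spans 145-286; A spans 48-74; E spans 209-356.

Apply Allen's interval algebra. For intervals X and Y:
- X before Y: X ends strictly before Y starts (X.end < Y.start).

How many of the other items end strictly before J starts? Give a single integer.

Target J = [238, 566].
A [48, 74] → before → counts.
C [413, 492] → during → no.
E [209, 356] → overlaps → no.
F [86, 145] → before → counts.
K [209, 283] → overlaps → no.
N [397, 444] → during → no.
P [145, 286] → overlaps → no.
V [73, 340] → overlaps → no.
Total: 2.

2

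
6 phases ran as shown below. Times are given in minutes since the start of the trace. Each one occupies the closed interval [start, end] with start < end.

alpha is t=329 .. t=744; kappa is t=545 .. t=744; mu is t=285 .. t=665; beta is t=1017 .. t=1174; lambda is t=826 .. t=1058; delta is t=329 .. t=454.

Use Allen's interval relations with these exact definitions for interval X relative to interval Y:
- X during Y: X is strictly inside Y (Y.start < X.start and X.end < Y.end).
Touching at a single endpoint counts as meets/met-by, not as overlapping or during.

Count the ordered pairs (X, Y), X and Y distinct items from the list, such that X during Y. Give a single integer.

1

Checking all 30 ordered pairs for relation 'during'; matching pairs in alphabetical order:
(delta, mu): delta during mu ✓
Count: 1.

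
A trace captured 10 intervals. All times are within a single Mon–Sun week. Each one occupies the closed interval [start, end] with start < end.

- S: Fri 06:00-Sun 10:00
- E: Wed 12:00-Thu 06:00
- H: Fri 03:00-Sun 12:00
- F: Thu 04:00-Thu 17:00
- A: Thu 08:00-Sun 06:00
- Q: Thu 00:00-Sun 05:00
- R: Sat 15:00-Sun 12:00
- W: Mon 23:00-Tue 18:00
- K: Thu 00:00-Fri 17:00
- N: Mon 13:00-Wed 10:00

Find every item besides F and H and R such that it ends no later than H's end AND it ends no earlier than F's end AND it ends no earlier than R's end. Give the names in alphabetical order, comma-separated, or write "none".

Conditions: its end is no later than H's end (X.end <= Sun 12:00) AND its end is no earlier than F's end (X.end >= Thu 17:00) AND its end is no earlier than R's end (X.end >= Sun 12:00).
A: end Sun 06:00 <= Sun 12:00? ✓; end Sun 06:00 >= Thu 17:00? ✓; end Sun 06:00 >= Sun 12:00? ✗ → no.
E: end Thu 06:00 <= Sun 12:00? ✓; end Thu 06:00 >= Thu 17:00? ✗; end Thu 06:00 >= Sun 12:00? ✗ → no.
K: end Fri 17:00 <= Sun 12:00? ✓; end Fri 17:00 >= Thu 17:00? ✓; end Fri 17:00 >= Sun 12:00? ✗ → no.
N: end Wed 10:00 <= Sun 12:00? ✓; end Wed 10:00 >= Thu 17:00? ✗; end Wed 10:00 >= Sun 12:00? ✗ → no.
Q: end Sun 05:00 <= Sun 12:00? ✓; end Sun 05:00 >= Thu 17:00? ✓; end Sun 05:00 >= Sun 12:00? ✗ → no.
S: end Sun 10:00 <= Sun 12:00? ✓; end Sun 10:00 >= Thu 17:00? ✓; end Sun 10:00 >= Sun 12:00? ✗ → no.
W: end Tue 18:00 <= Sun 12:00? ✓; end Tue 18:00 >= Thu 17:00? ✗; end Tue 18:00 >= Sun 12:00? ✗ → no.
Result: none.

none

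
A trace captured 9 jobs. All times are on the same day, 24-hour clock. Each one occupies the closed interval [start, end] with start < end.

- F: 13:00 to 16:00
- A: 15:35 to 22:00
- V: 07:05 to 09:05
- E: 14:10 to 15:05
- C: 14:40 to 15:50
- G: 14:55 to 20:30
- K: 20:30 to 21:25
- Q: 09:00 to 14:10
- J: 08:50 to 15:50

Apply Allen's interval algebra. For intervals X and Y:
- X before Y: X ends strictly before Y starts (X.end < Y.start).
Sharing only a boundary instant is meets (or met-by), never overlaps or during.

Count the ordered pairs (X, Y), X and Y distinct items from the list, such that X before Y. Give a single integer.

15

Checking all 72 ordered pairs for relation 'before'; matching pairs in alphabetical order:
(C, K): C before K ✓
(E, A): E before A ✓
(E, K): E before K ✓
(F, K): F before K ✓
(J, K): J before K ✓
(Q, A): Q before A ✓
(Q, C): Q before C ✓
(Q, G): Q before G ✓
(Q, K): Q before K ✓
(V, A): V before A ✓
(V, C): V before C ✓
(V, E): V before E ✓
(V, F): V before F ✓
(V, G): V before G ✓
(V, K): V before K ✓
Count: 15.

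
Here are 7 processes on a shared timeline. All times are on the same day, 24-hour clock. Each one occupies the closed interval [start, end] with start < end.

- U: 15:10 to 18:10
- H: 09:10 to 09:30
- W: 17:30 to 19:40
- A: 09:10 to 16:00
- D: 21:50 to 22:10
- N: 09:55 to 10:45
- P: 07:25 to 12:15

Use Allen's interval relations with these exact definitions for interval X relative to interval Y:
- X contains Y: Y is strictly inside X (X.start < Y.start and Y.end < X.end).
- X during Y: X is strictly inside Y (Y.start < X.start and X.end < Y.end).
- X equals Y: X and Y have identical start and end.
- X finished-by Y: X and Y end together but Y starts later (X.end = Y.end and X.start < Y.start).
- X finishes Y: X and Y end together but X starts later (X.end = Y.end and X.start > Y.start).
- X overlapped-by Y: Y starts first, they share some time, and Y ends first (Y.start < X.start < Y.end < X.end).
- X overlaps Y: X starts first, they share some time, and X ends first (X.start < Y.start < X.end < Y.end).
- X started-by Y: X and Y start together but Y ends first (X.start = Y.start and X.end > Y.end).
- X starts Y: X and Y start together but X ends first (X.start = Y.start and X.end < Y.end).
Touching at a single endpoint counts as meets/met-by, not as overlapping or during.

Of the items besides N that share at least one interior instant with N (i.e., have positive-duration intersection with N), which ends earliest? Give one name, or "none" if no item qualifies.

Target N = [09:55, 10:45].
A [09:10, 16:00] → contains → candidate.
D [21:50, 22:10] → after → excluded.
H [09:10, 09:30] → before → excluded.
P [07:25, 12:15] → contains → candidate.
U [15:10, 18:10] → after → excluded.
W [17:30, 19:40] → after → excluded.
Among candidates, earliest end is 12:15 → P.

P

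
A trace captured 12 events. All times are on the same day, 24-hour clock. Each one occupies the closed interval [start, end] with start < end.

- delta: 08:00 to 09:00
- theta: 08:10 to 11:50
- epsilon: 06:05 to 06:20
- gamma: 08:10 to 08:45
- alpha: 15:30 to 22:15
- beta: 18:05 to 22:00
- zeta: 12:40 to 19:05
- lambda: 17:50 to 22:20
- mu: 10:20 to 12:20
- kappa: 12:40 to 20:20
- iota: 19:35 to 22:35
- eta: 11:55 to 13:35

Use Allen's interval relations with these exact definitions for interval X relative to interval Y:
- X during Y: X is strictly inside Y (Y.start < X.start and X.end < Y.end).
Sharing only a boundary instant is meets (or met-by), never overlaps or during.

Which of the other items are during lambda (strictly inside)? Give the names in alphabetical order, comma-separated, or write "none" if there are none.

beta

Target lambda = [17:50, 22:20].
alpha [15:30, 22:15] → overlaps → no.
beta [18:05, 22:00] → during → yes.
delta [08:00, 09:00] → before → no.
epsilon [06:05, 06:20] → before → no.
eta [11:55, 13:35] → before → no.
gamma [08:10, 08:45] → before → no.
iota [19:35, 22:35] → overlapped-by → no.
kappa [12:40, 20:20] → overlaps → no.
mu [10:20, 12:20] → before → no.
theta [08:10, 11:50] → before → no.
zeta [12:40, 19:05] → overlaps → no.
Result: beta.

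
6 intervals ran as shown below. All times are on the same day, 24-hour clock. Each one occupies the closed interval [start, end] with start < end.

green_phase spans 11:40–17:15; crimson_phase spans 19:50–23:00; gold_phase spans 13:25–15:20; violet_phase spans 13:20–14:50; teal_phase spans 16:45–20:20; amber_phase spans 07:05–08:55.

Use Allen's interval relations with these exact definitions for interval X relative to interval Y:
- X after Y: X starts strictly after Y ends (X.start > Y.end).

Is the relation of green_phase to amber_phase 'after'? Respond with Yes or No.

Yes

green_phase = [11:40, 17:15], amber_phase = [07:05, 08:55].
Actual relation of green_phase to amber_phase: after.
Asked whether 'after' holds → Yes.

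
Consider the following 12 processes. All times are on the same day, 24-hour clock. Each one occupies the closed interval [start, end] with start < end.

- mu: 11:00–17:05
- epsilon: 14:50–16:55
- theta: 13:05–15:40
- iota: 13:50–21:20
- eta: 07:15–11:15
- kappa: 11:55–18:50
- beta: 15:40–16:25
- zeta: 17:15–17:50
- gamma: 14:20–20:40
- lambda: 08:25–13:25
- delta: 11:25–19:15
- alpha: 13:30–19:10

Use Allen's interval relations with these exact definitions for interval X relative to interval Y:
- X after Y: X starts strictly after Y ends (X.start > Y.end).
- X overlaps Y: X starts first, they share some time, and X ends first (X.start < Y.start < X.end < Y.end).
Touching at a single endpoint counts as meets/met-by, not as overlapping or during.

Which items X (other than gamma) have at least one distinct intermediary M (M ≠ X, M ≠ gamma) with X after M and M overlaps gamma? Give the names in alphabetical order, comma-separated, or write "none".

zeta

Target gamma = [14:20, 20:40].
Intermediaries M with M overlaps gamma: alpha, delta, kappa, mu, theta.
Via alpha — items with X after alpha: none.
Via delta — items with X after delta: none.
Via kappa — items with X after kappa: none.
Via mu — items with X after mu: zeta.
Via theta — items with X after theta: zeta.
Union: zeta.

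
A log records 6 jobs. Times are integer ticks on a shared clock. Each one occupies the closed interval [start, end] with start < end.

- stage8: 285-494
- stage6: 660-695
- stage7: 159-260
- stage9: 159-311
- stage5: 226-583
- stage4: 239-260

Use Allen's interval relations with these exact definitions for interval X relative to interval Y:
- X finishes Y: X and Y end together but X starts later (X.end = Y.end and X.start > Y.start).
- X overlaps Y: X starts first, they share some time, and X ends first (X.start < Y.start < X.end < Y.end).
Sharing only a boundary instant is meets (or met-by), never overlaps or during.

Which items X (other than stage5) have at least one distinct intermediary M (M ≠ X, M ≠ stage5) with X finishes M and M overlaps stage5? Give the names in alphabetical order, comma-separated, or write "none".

stage4

Target stage5 = [226, 583].
Intermediaries M with M overlaps stage5: stage7, stage9.
Via stage7 — items with X finishes stage7: stage4.
Via stage9 — items with X finishes stage9: none.
Union: stage4.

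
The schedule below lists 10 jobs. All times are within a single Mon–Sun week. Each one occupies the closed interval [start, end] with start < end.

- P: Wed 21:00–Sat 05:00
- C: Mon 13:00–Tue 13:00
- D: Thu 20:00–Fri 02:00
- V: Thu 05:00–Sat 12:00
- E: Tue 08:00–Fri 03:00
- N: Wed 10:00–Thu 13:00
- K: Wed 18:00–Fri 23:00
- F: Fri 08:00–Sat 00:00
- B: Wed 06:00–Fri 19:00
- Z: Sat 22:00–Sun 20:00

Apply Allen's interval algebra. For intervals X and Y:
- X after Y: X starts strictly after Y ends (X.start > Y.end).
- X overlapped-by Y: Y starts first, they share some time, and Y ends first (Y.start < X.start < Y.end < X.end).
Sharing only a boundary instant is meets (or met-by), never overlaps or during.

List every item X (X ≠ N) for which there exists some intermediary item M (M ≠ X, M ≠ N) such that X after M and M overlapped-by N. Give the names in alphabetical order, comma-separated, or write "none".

Target N = [Wed 10:00, Thu 13:00].
Intermediaries M with M overlapped-by N: K, P, V.
Via K — items with X after K: Z.
Via P — items with X after P: Z.
Via V — items with X after V: Z.
Union: Z.

Z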